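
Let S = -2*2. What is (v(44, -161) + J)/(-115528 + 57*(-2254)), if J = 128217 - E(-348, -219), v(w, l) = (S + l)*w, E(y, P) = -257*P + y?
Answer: -32511/122003 ≈ -0.26648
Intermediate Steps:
S = -4
E(y, P) = y - 257*P
v(w, l) = w*(-4 + l) (v(w, l) = (-4 + l)*w = w*(-4 + l))
J = 72282 (J = 128217 - (-348 - 257*(-219)) = 128217 - (-348 + 56283) = 128217 - 1*55935 = 128217 - 55935 = 72282)
(v(44, -161) + J)/(-115528 + 57*(-2254)) = (44*(-4 - 161) + 72282)/(-115528 + 57*(-2254)) = (44*(-165) + 72282)/(-115528 - 128478) = (-7260 + 72282)/(-244006) = 65022*(-1/244006) = -32511/122003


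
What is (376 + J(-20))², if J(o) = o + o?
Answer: 112896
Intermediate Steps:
J(o) = 2*o
(376 + J(-20))² = (376 + 2*(-20))² = (376 - 40)² = 336² = 112896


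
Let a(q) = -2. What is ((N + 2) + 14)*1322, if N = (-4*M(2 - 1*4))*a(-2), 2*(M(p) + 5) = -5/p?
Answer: -18508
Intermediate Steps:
M(p) = -5 - 5/(2*p) (M(p) = -5 + (-5/p)/2 = -5 - 5/(2*p))
N = -30 (N = -4*(-5 - 5/(2*(2 - 1*4)))*(-2) = -4*(-5 - 5/(2*(2 - 4)))*(-2) = -4*(-5 - 5/2/(-2))*(-2) = -4*(-5 - 5/2*(-1/2))*(-2) = -4*(-5 + 5/4)*(-2) = -4*(-15/4)*(-2) = 15*(-2) = -30)
((N + 2) + 14)*1322 = ((-30 + 2) + 14)*1322 = (-28 + 14)*1322 = -14*1322 = -18508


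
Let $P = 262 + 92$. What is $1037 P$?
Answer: $367098$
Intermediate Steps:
$P = 354$
$1037 P = 1037 \cdot 354 = 367098$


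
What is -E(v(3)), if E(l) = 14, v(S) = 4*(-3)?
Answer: -14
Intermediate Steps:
v(S) = -12
-E(v(3)) = -1*14 = -14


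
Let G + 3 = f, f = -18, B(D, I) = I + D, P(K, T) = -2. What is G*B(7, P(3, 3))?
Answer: -105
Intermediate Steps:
B(D, I) = D + I
G = -21 (G = -3 - 18 = -21)
G*B(7, P(3, 3)) = -21*(7 - 2) = -21*5 = -105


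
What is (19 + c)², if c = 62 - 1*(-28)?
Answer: 11881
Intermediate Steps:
c = 90 (c = 62 + 28 = 90)
(19 + c)² = (19 + 90)² = 109² = 11881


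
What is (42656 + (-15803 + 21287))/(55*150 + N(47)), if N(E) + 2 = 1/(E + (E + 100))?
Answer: 9339160/1600113 ≈ 5.8366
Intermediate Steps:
N(E) = -2 + 1/(100 + 2*E) (N(E) = -2 + 1/(E + (E + 100)) = -2 + 1/(E + (100 + E)) = -2 + 1/(100 + 2*E))
(42656 + (-15803 + 21287))/(55*150 + N(47)) = (42656 + (-15803 + 21287))/(55*150 + (-199 - 4*47)/(2*(50 + 47))) = (42656 + 5484)/(8250 + (½)*(-199 - 188)/97) = 48140/(8250 + (½)*(1/97)*(-387)) = 48140/(8250 - 387/194) = 48140/(1600113/194) = 48140*(194/1600113) = 9339160/1600113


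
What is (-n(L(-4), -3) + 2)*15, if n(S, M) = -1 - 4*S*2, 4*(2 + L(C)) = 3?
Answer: -105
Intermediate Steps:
L(C) = -5/4 (L(C) = -2 + (¼)*3 = -2 + ¾ = -5/4)
n(S, M) = -1 - 8*S
(-n(L(-4), -3) + 2)*15 = (-(-1 - 8*(-5/4)) + 2)*15 = (-(-1 + 10) + 2)*15 = (-1*9 + 2)*15 = (-9 + 2)*15 = -7*15 = -105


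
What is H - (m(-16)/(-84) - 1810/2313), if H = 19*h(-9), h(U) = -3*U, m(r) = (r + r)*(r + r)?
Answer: 8516029/16191 ≈ 525.97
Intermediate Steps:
m(r) = 4*r**2 (m(r) = (2*r)*(2*r) = 4*r**2)
H = 513 (H = 19*(-3*(-9)) = 19*27 = 513)
H - (m(-16)/(-84) - 1810/2313) = 513 - ((4*(-16)**2)/(-84) - 1810/2313) = 513 - ((4*256)*(-1/84) - 1810*1/2313) = 513 - (1024*(-1/84) - 1810/2313) = 513 - (-256/21 - 1810/2313) = 513 - 1*(-210046/16191) = 513 + 210046/16191 = 8516029/16191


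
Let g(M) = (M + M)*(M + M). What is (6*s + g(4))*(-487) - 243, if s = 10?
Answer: -60631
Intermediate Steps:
g(M) = 4*M² (g(M) = (2*M)*(2*M) = 4*M²)
(6*s + g(4))*(-487) - 243 = (6*10 + 4*4²)*(-487) - 243 = (60 + 4*16)*(-487) - 243 = (60 + 64)*(-487) - 243 = 124*(-487) - 243 = -60388 - 243 = -60631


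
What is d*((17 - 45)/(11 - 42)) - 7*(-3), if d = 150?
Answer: 4851/31 ≈ 156.48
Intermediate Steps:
d*((17 - 45)/(11 - 42)) - 7*(-3) = 150*((17 - 45)/(11 - 42)) - 7*(-3) = 150*(-28/(-31)) + 21 = 150*(-28*(-1/31)) + 21 = 150*(28/31) + 21 = 4200/31 + 21 = 4851/31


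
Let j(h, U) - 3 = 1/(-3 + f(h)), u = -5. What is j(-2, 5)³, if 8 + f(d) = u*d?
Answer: 8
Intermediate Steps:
f(d) = -8 - 5*d
j(h, U) = 3 + 1/(-11 - 5*h) (j(h, U) = 3 + 1/(-3 + (-8 - 5*h)) = 3 + 1/(-11 - 5*h))
j(-2, 5)³ = ((32 + 15*(-2))/(11 + 5*(-2)))³ = ((32 - 30)/(11 - 10))³ = (2/1)³ = (1*2)³ = 2³ = 8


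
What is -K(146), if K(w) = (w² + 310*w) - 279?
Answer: -66297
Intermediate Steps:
K(w) = -279 + w² + 310*w
-K(146) = -(-279 + 146² + 310*146) = -(-279 + 21316 + 45260) = -1*66297 = -66297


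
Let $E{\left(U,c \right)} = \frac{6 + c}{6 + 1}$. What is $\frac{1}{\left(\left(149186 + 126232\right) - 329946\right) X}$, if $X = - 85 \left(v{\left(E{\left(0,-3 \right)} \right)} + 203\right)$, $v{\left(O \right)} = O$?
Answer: $\frac{7}{6600069120} \approx 1.0606 \cdot 10^{-9}$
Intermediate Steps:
$E{\left(U,c \right)} = \frac{6}{7} + \frac{c}{7}$ ($E{\left(U,c \right)} = \frac{6 + c}{7} = \left(6 + c\right) \frac{1}{7} = \frac{6}{7} + \frac{c}{7}$)
$X = - \frac{121040}{7}$ ($X = - 85 \left(\left(\frac{6}{7} + \frac{1}{7} \left(-3\right)\right) + 203\right) = - 85 \left(\left(\frac{6}{7} - \frac{3}{7}\right) + 203\right) = - 85 \left(\frac{3}{7} + 203\right) = \left(-85\right) \frac{1424}{7} = - \frac{121040}{7} \approx -17291.0$)
$\frac{1}{\left(\left(149186 + 126232\right) - 329946\right) X} = \frac{1}{\left(\left(149186 + 126232\right) - 329946\right) \left(- \frac{121040}{7}\right)} = \frac{1}{275418 - 329946} \left(- \frac{7}{121040}\right) = \frac{1}{-54528} \left(- \frac{7}{121040}\right) = \left(- \frac{1}{54528}\right) \left(- \frac{7}{121040}\right) = \frac{7}{6600069120}$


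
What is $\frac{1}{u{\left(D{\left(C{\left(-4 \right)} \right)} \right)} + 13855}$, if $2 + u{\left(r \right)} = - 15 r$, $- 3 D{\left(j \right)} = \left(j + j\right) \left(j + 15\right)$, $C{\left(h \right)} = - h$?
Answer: $\frac{1}{14613} \approx 6.8432 \cdot 10^{-5}$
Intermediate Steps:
$D{\left(j \right)} = - \frac{2 j \left(15 + j\right)}{3}$ ($D{\left(j \right)} = - \frac{\left(j + j\right) \left(j + 15\right)}{3} = - \frac{2 j \left(15 + j\right)}{3}$)
$u{\left(r \right)} = -2 - 15 r$
$\frac{1}{u{\left(D{\left(C{\left(-4 \right)} \right)} \right)} + 13855} = \frac{1}{\left(-2 - 15 \left(- \frac{2 \left(\left(-1\right) \left(-4\right)\right) \left(15 - -4\right)}{3}\right)\right) + 13855} = \frac{1}{\left(-2 - 15 \left(\left(- \frac{2}{3}\right) 4 \left(15 + 4\right)\right)\right) + 13855} = \frac{1}{\left(-2 - 15 \left(\left(- \frac{2}{3}\right) 4 \cdot 19\right)\right) + 13855} = \frac{1}{\left(-2 - -760\right) + 13855} = \frac{1}{\left(-2 + 760\right) + 13855} = \frac{1}{758 + 13855} = \frac{1}{14613}$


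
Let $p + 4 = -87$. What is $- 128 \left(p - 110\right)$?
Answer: $25728$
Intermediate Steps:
$p = -91$ ($p = -4 - 87 = -91$)
$- 128 \left(p - 110\right) = - 128 \left(-91 - 110\right) = \left(-128\right) \left(-201\right) = 25728$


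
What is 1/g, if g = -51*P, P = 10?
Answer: -1/510 ≈ -0.0019608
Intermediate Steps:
g = -510 (g = -51*10 = -510)
1/g = 1/(-510) = -1/510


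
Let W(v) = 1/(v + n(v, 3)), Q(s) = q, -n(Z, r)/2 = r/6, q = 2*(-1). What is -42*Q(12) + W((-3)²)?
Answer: 673/8 ≈ 84.125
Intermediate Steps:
q = -2
n(Z, r) = -r/3 (n(Z, r) = -2*r/6 = -r/3)
Q(s) = -2
W(v) = 1/(-1 + v) (W(v) = 1/(v - ⅓*3) = 1/(v - 1) = 1/(-1 + v))
-42*Q(12) + W((-3)²) = -42*(-2) + 1/(-1 + (-3)²) = 84 + 1/(-1 + 9) = 84 + 1/8 = 84 + ⅛ = 673/8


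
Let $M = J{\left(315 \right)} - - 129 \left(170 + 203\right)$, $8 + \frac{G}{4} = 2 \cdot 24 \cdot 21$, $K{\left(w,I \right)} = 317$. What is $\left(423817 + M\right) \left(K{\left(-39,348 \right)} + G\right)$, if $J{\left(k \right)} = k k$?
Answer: $2465693403$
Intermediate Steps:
$G = 4000$ ($G = -32 + 4 \cdot 2 \cdot 24 \cdot 21 = -32 + 4 \cdot 48 \cdot 21 = -32 + 4 \cdot 1008 = -32 + 4032 = 4000$)
$J{\left(k \right)} = k^{2}$
$M = 147342$ ($M = 315^{2} - - 129 \left(170 + 203\right) = 99225 - \left(-129\right) 373 = 99225 - -48117 = 99225 + 48117 = 147342$)
$\left(423817 + M\right) \left(K{\left(-39,348 \right)} + G\right) = \left(423817 + 147342\right) \left(317 + 4000\right) = 571159 \cdot 4317 = 2465693403$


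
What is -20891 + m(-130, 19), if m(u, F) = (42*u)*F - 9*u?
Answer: -123461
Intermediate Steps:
m(u, F) = -9*u + 42*F*u (m(u, F) = 42*F*u - 9*u = -9*u + 42*F*u)
-20891 + m(-130, 19) = -20891 + 3*(-130)*(-3 + 14*19) = -20891 + 3*(-130)*(-3 + 266) = -20891 + 3*(-130)*263 = -20891 - 102570 = -123461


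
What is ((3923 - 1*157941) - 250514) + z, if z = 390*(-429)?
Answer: -571842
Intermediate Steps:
z = -167310
((3923 - 1*157941) - 250514) + z = ((3923 - 1*157941) - 250514) - 167310 = ((3923 - 157941) - 250514) - 167310 = (-154018 - 250514) - 167310 = -404532 - 167310 = -571842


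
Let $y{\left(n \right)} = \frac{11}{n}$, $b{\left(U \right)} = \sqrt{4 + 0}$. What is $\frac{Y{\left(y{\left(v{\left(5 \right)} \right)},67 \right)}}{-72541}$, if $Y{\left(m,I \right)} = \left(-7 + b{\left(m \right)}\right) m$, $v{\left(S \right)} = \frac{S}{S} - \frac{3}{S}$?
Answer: $\frac{275}{145082} \approx 0.0018955$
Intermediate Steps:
$b{\left(U \right)} = 2$ ($b{\left(U \right)} = \sqrt{4} = 2$)
$v{\left(S \right)} = 1 - \frac{3}{S}$
$Y{\left(m,I \right)} = - 5 m$ ($Y{\left(m,I \right)} = \left(-7 + 2\right) m = - 5 m$)
$\frac{Y{\left(y{\left(v{\left(5 \right)} \right)},67 \right)}}{-72541} = \frac{\left(-5\right) \frac{11}{\frac{1}{5} \left(-3 + 5\right)}}{-72541} = - 5 \frac{11}{\frac{1}{5} \cdot 2} \left(- \frac{1}{72541}\right) = - 5 \frac{11}{\frac{2}{5}} \left(- \frac{1}{72541}\right) = - 5 \cdot 11 \cdot \frac{5}{2} \left(- \frac{1}{72541}\right) = \left(-5\right) \frac{55}{2} \left(- \frac{1}{72541}\right) = \left(- \frac{275}{2}\right) \left(- \frac{1}{72541}\right) = \frac{275}{145082}$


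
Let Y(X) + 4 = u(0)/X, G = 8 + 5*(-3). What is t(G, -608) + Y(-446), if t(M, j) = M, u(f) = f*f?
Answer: -11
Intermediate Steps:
u(f) = f²
G = -7 (G = 8 - 15 = -7)
Y(X) = -4 (Y(X) = -4 + 0²/X = -4 + 0/X = -4 + 0 = -4)
t(G, -608) + Y(-446) = -7 - 4 = -11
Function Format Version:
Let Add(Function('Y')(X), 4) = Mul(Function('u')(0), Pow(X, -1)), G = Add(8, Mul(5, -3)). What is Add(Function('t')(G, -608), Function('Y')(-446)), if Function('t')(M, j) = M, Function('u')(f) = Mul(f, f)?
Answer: -11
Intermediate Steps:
Function('u')(f) = Pow(f, 2)
G = -7 (G = Add(8, -15) = -7)
Function('Y')(X) = -4 (Function('Y')(X) = Add(-4, Mul(Pow(0, 2), Pow(X, -1))) = Add(-4, Mul(0, Pow(X, -1))) = Add(-4, 0) = -4)
Add(Function('t')(G, -608), Function('Y')(-446)) = Add(-7, -4) = -11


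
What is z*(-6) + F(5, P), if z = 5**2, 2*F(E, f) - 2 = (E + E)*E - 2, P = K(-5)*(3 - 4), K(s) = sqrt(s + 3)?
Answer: -125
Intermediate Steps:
K(s) = sqrt(3 + s)
P = -I*sqrt(2) (P = sqrt(3 - 5)*(3 - 4) = sqrt(-2)*(-1) = (I*sqrt(2))*(-1) = -I*sqrt(2) ≈ -1.4142*I)
F(E, f) = E**2 (F(E, f) = 1 + ((E + E)*E - 2)/2 = 1 + ((2*E)*E - 2)/2 = 1 + (2*E**2 - 2)/2 = 1 + (-2 + 2*E**2)/2 = 1 + (-1 + E**2) = E**2)
z = 25
z*(-6) + F(5, P) = 25*(-6) + 5**2 = -150 + 25 = -125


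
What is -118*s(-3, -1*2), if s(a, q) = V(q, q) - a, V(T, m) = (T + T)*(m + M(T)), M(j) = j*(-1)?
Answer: -354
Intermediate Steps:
M(j) = -j
V(T, m) = 2*T*(m - T) (V(T, m) = (T + T)*(m - T) = (2*T)*(m - T) = 2*T*(m - T))
s(a, q) = -a (s(a, q) = 2*q*(q - q) - a = 2*q*0 - a = 0 - a = -a)
-118*s(-3, -1*2) = -(-118)*(-3) = -118*3 = -354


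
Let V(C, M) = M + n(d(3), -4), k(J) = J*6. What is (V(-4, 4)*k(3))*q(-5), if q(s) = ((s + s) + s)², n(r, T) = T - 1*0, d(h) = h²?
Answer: 0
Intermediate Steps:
k(J) = 6*J
n(r, T) = T (n(r, T) = T + 0 = T)
V(C, M) = -4 + M (V(C, M) = M - 4 = -4 + M)
q(s) = 9*s² (q(s) = (2*s + s)² = (3*s)² = 9*s²)
(V(-4, 4)*k(3))*q(-5) = ((-4 + 4)*(6*3))*(9*(-5)²) = (0*18)*(9*25) = 0*225 = 0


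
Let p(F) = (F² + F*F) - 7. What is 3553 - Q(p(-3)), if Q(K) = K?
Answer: 3542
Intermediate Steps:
p(F) = -7 + 2*F² (p(F) = (F² + F²) - 7 = 2*F² - 7 = -7 + 2*F²)
3553 - Q(p(-3)) = 3553 - (-7 + 2*(-3)²) = 3553 - (-7 + 2*9) = 3553 - (-7 + 18) = 3553 - 1*11 = 3553 - 11 = 3542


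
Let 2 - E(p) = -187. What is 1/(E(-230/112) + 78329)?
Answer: 1/78518 ≈ 1.2736e-5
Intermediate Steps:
E(p) = 189 (E(p) = 2 - 1*(-187) = 2 + 187 = 189)
1/(E(-230/112) + 78329) = 1/(189 + 78329) = 1/78518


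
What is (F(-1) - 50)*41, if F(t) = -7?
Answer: -2337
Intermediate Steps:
(F(-1) - 50)*41 = (-7 - 50)*41 = -57*41 = -2337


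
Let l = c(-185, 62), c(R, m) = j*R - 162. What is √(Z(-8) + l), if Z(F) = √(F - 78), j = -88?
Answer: √(16118 + I*√86) ≈ 126.96 + 0.0365*I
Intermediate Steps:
c(R, m) = -162 - 88*R (c(R, m) = -88*R - 162 = -162 - 88*R)
l = 16118 (l = -162 - 88*(-185) = -162 + 16280 = 16118)
Z(F) = √(-78 + F)
√(Z(-8) + l) = √(√(-78 - 8) + 16118) = √(√(-86) + 16118) = √(I*√86 + 16118) = √(16118 + I*√86)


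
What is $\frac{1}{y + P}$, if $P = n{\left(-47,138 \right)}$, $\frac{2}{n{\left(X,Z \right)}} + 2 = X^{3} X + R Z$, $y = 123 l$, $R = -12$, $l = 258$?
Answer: $\frac{4878023}{154799181884} \approx 3.1512 \cdot 10^{-5}$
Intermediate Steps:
$y = 31734$ ($y = 123 \cdot 258 = 31734$)
$n{\left(X,Z \right)} = \frac{2}{-2 + X^{4} - 12 Z}$ ($n{\left(X,Z \right)} = \frac{2}{-2 + \left(X^{3} X - 12 Z\right)} = \frac{2}{-2 + \left(X^{4} - 12 Z\right)} = \frac{2}{-2 + X^{4} - 12 Z}$)
$P = \frac{2}{4878023}$ ($P = \frac{2}{-2 + \left(-47\right)^{4} - 1656} = \frac{2}{-2 + 4879681 - 1656} = \frac{2}{4878023} \approx 4.1 \cdot 10^{-7}$)
$\frac{1}{y + P} = \frac{1}{31734 + \frac{2}{4878023}} = \frac{1}{\frac{154799181884}{4878023}} = \frac{4878023}{154799181884}$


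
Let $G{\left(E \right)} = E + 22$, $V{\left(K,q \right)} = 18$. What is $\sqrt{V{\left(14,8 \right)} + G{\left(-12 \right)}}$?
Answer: $2 \sqrt{7} \approx 5.2915$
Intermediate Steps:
$G{\left(E \right)} = 22 + E$
$\sqrt{V{\left(14,8 \right)} + G{\left(-12 \right)}} = \sqrt{18 + \left(22 - 12\right)} = \sqrt{18 + 10} = \sqrt{28} = 2 \sqrt{7}$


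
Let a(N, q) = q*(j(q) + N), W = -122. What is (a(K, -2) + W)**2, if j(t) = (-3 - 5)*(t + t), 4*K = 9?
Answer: 145161/4 ≈ 36290.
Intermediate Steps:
K = 9/4 (K = (1/4)*9 = 9/4 ≈ 2.2500)
j(t) = -16*t
a(N, q) = q*(N - 16*q) (a(N, q) = q*(-16*q + N) = q*(N - 16*q))
(a(K, -2) + W)**2 = (-2*(9/4 - 16*(-2)) - 122)**2 = (-2*(9/4 + 32) - 122)**2 = (-2*137/4 - 122)**2 = (-137/2 - 122)**2 = (-381/2)**2 = 145161/4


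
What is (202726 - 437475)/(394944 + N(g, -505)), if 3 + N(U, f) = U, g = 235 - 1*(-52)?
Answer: -234749/395228 ≈ -0.59396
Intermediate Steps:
g = 287 (g = 235 + 52 = 287)
N(U, f) = -3 + U
(202726 - 437475)/(394944 + N(g, -505)) = (202726 - 437475)/(394944 + (-3 + 287)) = -234749/(394944 + 284) = -234749/395228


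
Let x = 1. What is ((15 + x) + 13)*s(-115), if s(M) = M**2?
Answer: 383525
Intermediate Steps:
((15 + x) + 13)*s(-115) = ((15 + 1) + 13)*(-115)**2 = (16 + 13)*13225 = 29*13225 = 383525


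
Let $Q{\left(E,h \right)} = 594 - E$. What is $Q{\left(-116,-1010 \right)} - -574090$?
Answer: $574800$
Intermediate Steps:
$Q{\left(-116,-1010 \right)} - -574090 = \left(594 - -116\right) - -574090 = \left(594 + 116\right) + 574090 = 710 + 574090 = 574800$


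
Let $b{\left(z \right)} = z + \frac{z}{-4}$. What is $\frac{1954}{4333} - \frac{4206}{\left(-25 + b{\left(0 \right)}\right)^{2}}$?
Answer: $- \frac{17003348}{2708125} \approx -6.2786$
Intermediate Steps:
$b{\left(z \right)} = \frac{3 z}{4}$ ($b{\left(z \right)} = z + z \left(- \frac{1}{4}\right) = z - \frac{z}{4} = \frac{3 z}{4}$)
$\frac{1954}{4333} - \frac{4206}{\left(-25 + b{\left(0 \right)}\right)^{2}} = \frac{1954}{4333} - \frac{4206}{\left(-25 + \frac{3}{4} \cdot 0\right)^{2}} = 1954 \cdot \frac{1}{4333} - \frac{4206}{\left(-25 + 0\right)^{2}} = \frac{1954}{4333} - \frac{4206}{\left(-25\right)^{2}} = \frac{1954}{4333} - \frac{4206}{625} = - \frac{17003348}{2708125}$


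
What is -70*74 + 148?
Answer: -5032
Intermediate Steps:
-70*74 + 148 = -5180 + 148 = -5032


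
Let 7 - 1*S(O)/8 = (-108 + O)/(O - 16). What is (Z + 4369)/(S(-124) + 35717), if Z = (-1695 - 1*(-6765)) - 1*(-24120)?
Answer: 1174565/1251591 ≈ 0.93846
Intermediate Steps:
S(O) = 56 - 8*(-108 + O)/(-16 + O) (S(O) = 56 - 8*(-108 + O)/(O - 16) = 56 - 8*(-108 + O)/(-16 + O))
Z = 29190 (Z = (-1695 + 6765) + 24120 = 5070 + 24120 = 29190)
(Z + 4369)/(S(-124) + 35717) = (29190 + 4369)/(16*(-2 + 3*(-124))/(-16 - 124) + 35717) = 33559/(16*(-2 - 372)/(-140) + 35717) = 33559/(16*(-1/140)*(-374) + 35717) = 33559/(1496/35 + 35717) = 33559/(1251591/35) = 33559*(35/1251591) = 1174565/1251591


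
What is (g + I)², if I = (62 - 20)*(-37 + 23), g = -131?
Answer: 516961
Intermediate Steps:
I = -588 (I = 42*(-14) = -588)
(g + I)² = (-131 - 588)² = (-719)² = 516961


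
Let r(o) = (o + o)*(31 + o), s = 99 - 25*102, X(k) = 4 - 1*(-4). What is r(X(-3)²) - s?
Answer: 14611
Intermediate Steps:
X(k) = 8 (X(k) = 4 + 4 = 8)
s = -2451 (s = 99 - 2550 = -2451)
r(o) = 2*o*(31 + o) (r(o) = (2*o)*(31 + o) = 2*o*(31 + o))
r(X(-3)²) - s = 2*8²*(31 + 8²) - 1*(-2451) = 2*64*(31 + 64) + 2451 = 2*64*95 + 2451 = 12160 + 2451 = 14611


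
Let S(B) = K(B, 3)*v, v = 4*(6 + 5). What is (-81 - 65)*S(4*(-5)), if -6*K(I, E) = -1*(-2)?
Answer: 6424/3 ≈ 2141.3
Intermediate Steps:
K(I, E) = -1/3 (K(I, E) = -(-1)*(-2)/6 = -1/6*2 = -1/3)
v = 44 (v = 4*11 = 44)
S(B) = -44/3 (S(B) = -1/3*44 = -44/3)
(-81 - 65)*S(4*(-5)) = (-81 - 65)*(-44/3) = -146*(-44/3) = 6424/3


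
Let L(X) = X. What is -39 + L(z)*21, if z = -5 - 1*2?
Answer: -186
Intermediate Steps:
z = -7 (z = -5 - 2 = -7)
-39 + L(z)*21 = -39 - 7*21 = -39 - 147 = -186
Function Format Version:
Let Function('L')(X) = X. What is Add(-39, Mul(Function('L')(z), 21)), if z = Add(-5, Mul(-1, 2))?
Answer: -186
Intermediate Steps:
z = -7 (z = Add(-5, -2) = -7)
Add(-39, Mul(Function('L')(z), 21)) = Add(-39, Mul(-7, 21)) = Add(-39, -147) = -186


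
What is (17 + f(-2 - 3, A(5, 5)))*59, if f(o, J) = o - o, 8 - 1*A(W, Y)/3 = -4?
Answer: 1003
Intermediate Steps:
A(W, Y) = 36 (A(W, Y) = 24 - 3*(-4) = 24 + 12 = 36)
f(o, J) = 0
(17 + f(-2 - 3, A(5, 5)))*59 = (17 + 0)*59 = 17*59 = 1003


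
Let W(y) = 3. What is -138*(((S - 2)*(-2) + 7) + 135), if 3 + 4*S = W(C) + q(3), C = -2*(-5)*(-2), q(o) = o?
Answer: -19941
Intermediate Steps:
C = -20 (C = 10*(-2) = -20)
S = ¾ (S = -¾ + (3 + 3)/4 = -¾ + (¼)*6 = -¾ + 3/2 = ¾ ≈ 0.75000)
-138*(((S - 2)*(-2) + 7) + 135) = -138*(((¾ - 2)*(-2) + 7) + 135) = -138*((-5/4*(-2) + 7) + 135) = -138*((5/2 + 7) + 135) = -138*(19/2 + 135) = -138*289/2 = -19941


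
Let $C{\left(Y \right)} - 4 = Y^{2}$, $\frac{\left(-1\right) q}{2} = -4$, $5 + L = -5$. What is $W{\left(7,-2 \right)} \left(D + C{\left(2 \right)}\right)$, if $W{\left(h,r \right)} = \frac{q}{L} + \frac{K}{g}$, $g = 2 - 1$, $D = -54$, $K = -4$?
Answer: $\frac{1104}{5} \approx 220.8$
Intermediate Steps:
$L = -10$ ($L = -5 - 5 = -10$)
$q = 8$ ($q = \left(-2\right) \left(-4\right) = 8$)
$g = 1$ ($g = 2 - 1 = 1$)
$W{\left(h,r \right)} = - \frac{24}{5}$ ($W{\left(h,r \right)} = \frac{8}{-10} - \frac{4}{1} = 8 \left(- \frac{1}{10}\right) - 4 = - \frac{4}{5} - 4 = - \frac{24}{5}$)
$C{\left(Y \right)} = 4 + Y^{2}$
$W{\left(7,-2 \right)} \left(D + C{\left(2 \right)}\right) = - \frac{24 \left(-54 + \left(4 + 2^{2}\right)\right)}{5} = - \frac{24 \left(-54 + \left(4 + 4\right)\right)}{5} = - \frac{24 \left(-54 + 8\right)}{5} = \left(- \frac{24}{5}\right) \left(-46\right) = \frac{1104}{5}$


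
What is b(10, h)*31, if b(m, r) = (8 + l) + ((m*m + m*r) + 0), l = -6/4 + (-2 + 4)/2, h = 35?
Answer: 28365/2 ≈ 14183.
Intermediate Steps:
l = -½ (l = -6*¼ + 2*(½) = -3/2 + 1 = -½ ≈ -0.50000)
b(m, r) = 15/2 + m² + m*r (b(m, r) = (8 - ½) + ((m*m + m*r) + 0) = 15/2 + ((m² + m*r) + 0) = 15/2 + (m² + m*r) = 15/2 + m² + m*r)
b(10, h)*31 = (15/2 + 10² + 10*35)*31 = (15/2 + 100 + 350)*31 = (915/2)*31 = 28365/2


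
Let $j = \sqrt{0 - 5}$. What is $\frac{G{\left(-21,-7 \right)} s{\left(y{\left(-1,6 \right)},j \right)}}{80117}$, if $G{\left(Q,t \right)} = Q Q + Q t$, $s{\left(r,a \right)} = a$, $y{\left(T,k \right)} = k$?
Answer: $\frac{588 i \sqrt{5}}{80117} \approx 0.016411 i$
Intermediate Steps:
$j = i \sqrt{5}$ ($j = \sqrt{-5} = i \sqrt{5} \approx 2.2361 i$)
$G{\left(Q,t \right)} = Q^{2} + Q t$
$\frac{G{\left(-21,-7 \right)} s{\left(y{\left(-1,6 \right)},j \right)}}{80117} = \frac{- 21 \left(-21 - 7\right) i \sqrt{5}}{80117} = \left(-21\right) \left(-28\right) i \sqrt{5} \cdot \frac{1}{80117} = 588 i \sqrt{5} \cdot \frac{1}{80117} = \frac{588 i \sqrt{5}}{80117}$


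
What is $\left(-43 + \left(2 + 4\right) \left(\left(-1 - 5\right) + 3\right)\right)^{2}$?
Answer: $3721$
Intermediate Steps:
$\left(-43 + \left(2 + 4\right) \left(\left(-1 - 5\right) + 3\right)\right)^{2} = \left(-43 + 6 \left(-6 + 3\right)\right)^{2} = \left(-43 + 6 \left(-3\right)\right)^{2} = \left(-43 - 18\right)^{2} = \left(-61\right)^{2} = 3721$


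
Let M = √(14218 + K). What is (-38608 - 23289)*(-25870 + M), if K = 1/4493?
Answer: 1601275390 - 309485*√11480778687/4493 ≈ 1.5939e+9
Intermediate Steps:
K = 1/4493 ≈ 0.00022257
M = 5*√11480778687/4493 (M = √(14218 + 1/4493) = √(63881475/4493) = 5*√11480778687/4493 ≈ 119.24)
(-38608 - 23289)*(-25870 + M) = (-38608 - 23289)*(-25870 + 5*√11480778687/4493) = -61897*(-25870 + 5*√11480778687/4493) = 1601275390 - 309485*√11480778687/4493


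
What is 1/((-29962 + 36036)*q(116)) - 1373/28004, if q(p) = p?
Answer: -241841457/4932792584 ≈ -0.049027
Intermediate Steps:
1/((-29962 + 36036)*q(116)) - 1373/28004 = 1/((-29962 + 36036)*116) - 1373/28004 = (1/116)/6074 - 1373*1/28004 = (1/6074)*(1/116) - 1373/28004 = 1/704584 - 1373/28004 = -241841457/4932792584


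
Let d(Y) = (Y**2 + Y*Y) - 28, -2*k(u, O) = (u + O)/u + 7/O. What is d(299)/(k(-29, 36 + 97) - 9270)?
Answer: -197008948/10213593 ≈ -19.289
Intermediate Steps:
k(u, O) = -7/(2*O) - (O + u)/(2*u) (k(u, O) = -((u + O)/u + 7/O)/2 = -((O + u)/u + 7/O)/2 = -(7/O + (O + u)/u)/2 = -7/(2*O) - (O + u)/(2*u))
d(Y) = -28 + 2*Y**2 (d(Y) = (Y**2 + Y**2) - 28 = 2*Y**2 - 28 = -28 + 2*Y**2)
d(299)/(k(-29, 36 + 97) - 9270) = (-28 + 2*299**2)/((-1/2 - 7/(2*(36 + 97)) - 1/2*(36 + 97)/(-29)) - 9270) = (-28 + 2*89401)/((-1/2 - 7/2/133 - 1/2*133*(-1/29)) - 9270) = (-28 + 178802)/((-1/2 - 7/2*1/133 + 133/58) - 9270) = 178774/((-1/2 - 1/38 + 133/58) - 9270) = 178774/(1947/1102 - 9270) = 178774/(-10213593/1102) = 178774*(-1102/10213593) = -197008948/10213593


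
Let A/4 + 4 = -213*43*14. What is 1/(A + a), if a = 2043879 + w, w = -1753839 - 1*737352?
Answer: -1/960232 ≈ -1.0414e-6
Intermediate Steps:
w = -2491191 (w = -1753839 - 737352 = -2491191)
A = -512920 (A = -16 + 4*(-213*43*14) = -16 + 4*(-9159*14) = -16 + 4*(-128226) = -16 - 512904 = -512920)
a = -447312 (a = 2043879 - 2491191 = -447312)
1/(A + a) = 1/(-512920 - 447312) = 1/(-960232) = -1/960232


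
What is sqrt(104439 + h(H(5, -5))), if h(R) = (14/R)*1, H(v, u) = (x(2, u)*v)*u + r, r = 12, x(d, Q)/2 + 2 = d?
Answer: sqrt(3759846)/6 ≈ 323.17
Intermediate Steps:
x(d, Q) = -4 + 2*d
H(v, u) = 12 (H(v, u) = ((-4 + 2*2)*v)*u + 12 = ((-4 + 4)*v)*u + 12 = (0*v)*u + 12 = 0*u + 12 = 0 + 12 = 12)
h(R) = 14/R
sqrt(104439 + h(H(5, -5))) = sqrt(104439 + 14/12) = sqrt(104439 + 14*(1/12)) = sqrt(104439 + 7/6) = sqrt(626641/6) = sqrt(3759846)/6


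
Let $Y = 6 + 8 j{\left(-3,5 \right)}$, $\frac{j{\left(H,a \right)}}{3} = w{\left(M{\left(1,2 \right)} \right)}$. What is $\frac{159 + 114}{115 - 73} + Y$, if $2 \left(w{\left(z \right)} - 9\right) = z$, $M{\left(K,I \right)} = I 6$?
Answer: $\frac{745}{2} \approx 372.5$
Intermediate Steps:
$M{\left(K,I \right)} = 6 I$
$w{\left(z \right)} = 9 + \frac{z}{2}$
$j{\left(H,a \right)} = 45$ ($j{\left(H,a \right)} = 3 \left(9 + \frac{6 \cdot 2}{2}\right) = 3 \left(9 + \frac{1}{2} \cdot 12\right) = 3 \left(9 + 6\right) = 3 \cdot 15 = 45$)
$Y = 366$ ($Y = 6 + 8 \cdot 45 = 6 + 360 = 366$)
$\frac{159 + 114}{115 - 73} + Y = \frac{159 + 114}{115 - 73} + 366 = \frac{273}{42} + 366 = 273 \cdot \frac{1}{42} + 366 = \frac{13}{2} + 366 = \frac{745}{2}$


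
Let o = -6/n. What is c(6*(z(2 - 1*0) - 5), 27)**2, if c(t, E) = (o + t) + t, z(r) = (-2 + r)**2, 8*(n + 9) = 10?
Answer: 3370896/961 ≈ 3507.7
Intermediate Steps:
n = -31/4 (n = -9 + (1/8)*10 = -9 + 5/4 = -31/4 ≈ -7.7500)
o = 24/31 (o = -6/(-31/4) = -6*(-4/31) = 24/31 ≈ 0.77419)
c(t, E) = 24/31 + 2*t (c(t, E) = (24/31 + t) + t = 24/31 + 2*t)
c(6*(z(2 - 1*0) - 5), 27)**2 = (24/31 + 2*(6*((-2 + (2 - 1*0))**2 - 5)))**2 = (24/31 + 2*(6*((-2 + (2 + 0))**2 - 5)))**2 = (24/31 + 2*(6*((-2 + 2)**2 - 5)))**2 = (24/31 + 2*(6*(0**2 - 5)))**2 = (24/31 + 2*(6*(0 - 5)))**2 = (24/31 + 2*(6*(-5)))**2 = (24/31 + 2*(-30))**2 = (24/31 - 60)**2 = (-1836/31)**2 = 3370896/961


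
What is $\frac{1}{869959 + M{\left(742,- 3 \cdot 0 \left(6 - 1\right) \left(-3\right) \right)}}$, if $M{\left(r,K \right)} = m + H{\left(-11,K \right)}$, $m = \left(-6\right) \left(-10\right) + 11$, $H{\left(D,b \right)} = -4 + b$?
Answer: $\frac{1}{870026} \approx 1.1494 \cdot 10^{-6}$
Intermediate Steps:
$m = 71$ ($m = 60 + 11 = 71$)
$M{\left(r,K \right)} = 67 + K$ ($M{\left(r,K \right)} = 71 + \left(-4 + K\right) = 67 + K$)
$\frac{1}{869959 + M{\left(742,- 3 \cdot 0 \left(6 - 1\right) \left(-3\right) \right)}} = \frac{1}{869959 + \left(67 + - 3 \cdot 0 \left(6 - 1\right) \left(-3\right)\right)} = \frac{1}{869959 + \left(67 + - 3 \cdot 0 \cdot 5 \left(-3\right)\right)} = \frac{1}{869959 + \left(67 + \left(-3\right) 0 \left(-3\right)\right)} = \frac{1}{869959 + \left(67 + 0 \left(-3\right)\right)} = \frac{1}{869959 + \left(67 + 0\right)} = \frac{1}{869959 + 67} = \frac{1}{870026}$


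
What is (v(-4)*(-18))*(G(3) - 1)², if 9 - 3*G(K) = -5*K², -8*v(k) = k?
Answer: -2601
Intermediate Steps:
v(k) = -k/8
G(K) = 3 + 5*K²/3 (G(K) = 3 - (-5)*K²/3 = 3 + 5*K²/3)
(v(-4)*(-18))*(G(3) - 1)² = (-⅛*(-4)*(-18))*((3 + (5/3)*3²) - 1)² = ((½)*(-18))*((3 + (5/3)*9) - 1)² = -9*((3 + 15) - 1)² = -9*(18 - 1)² = -9*17² = -9*289 = -2601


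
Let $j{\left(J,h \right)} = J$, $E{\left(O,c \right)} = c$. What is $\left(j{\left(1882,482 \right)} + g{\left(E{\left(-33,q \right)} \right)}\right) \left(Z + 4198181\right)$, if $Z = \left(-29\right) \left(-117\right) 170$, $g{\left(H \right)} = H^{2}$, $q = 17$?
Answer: $10366505461$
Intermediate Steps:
$Z = 576810$ ($Z = 3393 \cdot 170 = 576810$)
$\left(j{\left(1882,482 \right)} + g{\left(E{\left(-33,q \right)} \right)}\right) \left(Z + 4198181\right) = \left(1882 + 17^{2}\right) \left(576810 + 4198181\right) = \left(1882 + 289\right) 4774991 = 2171 \cdot 4774991 = 10366505461$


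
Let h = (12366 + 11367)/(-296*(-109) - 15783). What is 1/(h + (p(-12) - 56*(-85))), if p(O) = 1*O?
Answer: 16481/78275521 ≈ 0.00021055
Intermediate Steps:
p(O) = O
h = 23733/16481 (h = 23733/(32264 - 15783) = 23733/16481 ≈ 1.4400)
1/(h + (p(-12) - 56*(-85))) = 1/(23733/16481 + (-12 - 56*(-85))) = 1/(23733/16481 + (-12 + 4760)) = 1/(23733/16481 + 4748) = 1/(78275521/16481) = 16481/78275521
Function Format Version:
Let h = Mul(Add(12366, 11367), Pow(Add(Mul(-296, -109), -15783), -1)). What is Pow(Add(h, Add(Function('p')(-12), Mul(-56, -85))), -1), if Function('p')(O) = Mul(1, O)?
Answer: Rational(16481, 78275521) ≈ 0.00021055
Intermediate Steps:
Function('p')(O) = O
h = Rational(23733, 16481) (h = Mul(23733, Pow(Add(32264, -15783), -1)) = Mul(23733, Pow(16481, -1)) = Mul(23733, Rational(1, 16481)) = Rational(23733, 16481) ≈ 1.4400)
Pow(Add(h, Add(Function('p')(-12), Mul(-56, -85))), -1) = Pow(Add(Rational(23733, 16481), Add(-12, Mul(-56, -85))), -1) = Pow(Add(Rational(23733, 16481), Add(-12, 4760)), -1) = Pow(Add(Rational(23733, 16481), 4748), -1) = Pow(Rational(78275521, 16481), -1) = Rational(16481, 78275521)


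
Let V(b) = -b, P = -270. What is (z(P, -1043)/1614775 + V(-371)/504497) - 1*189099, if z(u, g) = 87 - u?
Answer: -22007048220866053/116378449025 ≈ -1.8910e+5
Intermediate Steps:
(z(P, -1043)/1614775 + V(-371)/504497) - 1*189099 = ((87 - 1*(-270))/1614775 - 1*(-371)/504497) - 1*189099 = ((87 + 270)*(1/1614775) + 371*(1/504497)) - 189099 = (357*(1/1614775) + 53/72071) - 189099 = (357/1614775 + 53/72071) - 189099 = 111312422/116378449025 - 189099 = -22007048220866053/116378449025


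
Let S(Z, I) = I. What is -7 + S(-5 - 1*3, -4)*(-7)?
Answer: 21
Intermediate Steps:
-7 + S(-5 - 1*3, -4)*(-7) = -7 - 4*(-7) = -7 + 28 = 21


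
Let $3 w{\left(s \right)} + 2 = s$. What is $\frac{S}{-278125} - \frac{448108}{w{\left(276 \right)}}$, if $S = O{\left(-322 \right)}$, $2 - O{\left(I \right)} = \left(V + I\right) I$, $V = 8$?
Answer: $- \frac{186931204728}{38103125} \approx -4905.9$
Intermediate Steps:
$w{\left(s \right)} = - \frac{2}{3} + \frac{s}{3}$
$O{\left(I \right)} = 2 - I \left(8 + I\right)$ ($O{\left(I \right)} = 2 - \left(8 + I\right) I = 2 - I \left(8 + I\right)$)
$S = -101106$ ($S = 2 - \left(-322\right)^{2} - -2576 = 2 - 103684 + 2576 = -101106$)
$\frac{S}{-278125} - \frac{448108}{w{\left(276 \right)}} = - \frac{101106}{-278125} - \frac{448108}{- \frac{2}{3} + \frac{1}{3} \cdot 276} = \left(-101106\right) \left(- \frac{1}{278125}\right) - \frac{448108}{- \frac{2}{3} + 92} = \frac{101106}{278125} - \frac{448108}{\frac{274}{3}} = \frac{101106}{278125} - \frac{672162}{137} = - \frac{186931204728}{38103125}$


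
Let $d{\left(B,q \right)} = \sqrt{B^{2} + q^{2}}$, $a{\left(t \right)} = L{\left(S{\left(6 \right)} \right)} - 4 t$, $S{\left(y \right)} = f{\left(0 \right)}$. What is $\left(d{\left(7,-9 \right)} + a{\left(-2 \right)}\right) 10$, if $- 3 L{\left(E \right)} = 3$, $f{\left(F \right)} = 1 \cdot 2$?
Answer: $70 + 10 \sqrt{130} \approx 184.02$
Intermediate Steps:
$f{\left(F \right)} = 2$
$S{\left(y \right)} = 2$
$L{\left(E \right)} = -1$ ($L{\left(E \right)} = \left(- \frac{1}{3}\right) 3 = -1$)
$a{\left(t \right)} = -1 - 4 t$
$\left(d{\left(7,-9 \right)} + a{\left(-2 \right)}\right) 10 = \left(\sqrt{7^{2} + \left(-9\right)^{2}} - -7\right) 10 = \left(\sqrt{49 + 81} + \left(-1 + 8\right)\right) 10 = \left(\sqrt{130} + 7\right) 10 = \left(7 + \sqrt{130}\right) 10 = 70 + 10 \sqrt{130}$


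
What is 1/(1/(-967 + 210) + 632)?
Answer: 757/478423 ≈ 0.0015823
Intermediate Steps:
1/(1/(-967 + 210) + 632) = 1/(1/(-757) + 632) = 1/(-1/757 + 632) = 1/(478423/757) = 757/478423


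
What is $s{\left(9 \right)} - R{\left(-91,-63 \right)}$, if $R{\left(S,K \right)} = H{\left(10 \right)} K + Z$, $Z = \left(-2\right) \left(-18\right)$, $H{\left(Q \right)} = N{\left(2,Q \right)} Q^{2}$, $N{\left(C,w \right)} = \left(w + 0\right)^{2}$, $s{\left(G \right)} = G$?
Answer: $629973$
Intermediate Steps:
$N{\left(C,w \right)} = w^{2}$
$H{\left(Q \right)} = Q^{4}$ ($H{\left(Q \right)} = Q^{2} Q^{2} = Q^{4}$)
$Z = 36$
$R{\left(S,K \right)} = 36 + 10000 K$ ($R{\left(S,K \right)} = 10^{4} K + 36 = 10000 K + 36 = 36 + 10000 K$)
$s{\left(9 \right)} - R{\left(-91,-63 \right)} = 9 - \left(36 + 10000 \left(-63\right)\right) = 9 - \left(36 - 630000\right) = 9 - -629964 = 9 + 629964 = 629973$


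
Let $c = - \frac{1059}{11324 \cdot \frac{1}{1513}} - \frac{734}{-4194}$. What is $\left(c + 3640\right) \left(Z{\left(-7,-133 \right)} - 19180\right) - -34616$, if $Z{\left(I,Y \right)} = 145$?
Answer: $- \frac{175625403810763}{2638492} \approx -6.6563 \cdot 10^{7}$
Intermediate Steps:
$c = - \frac{3355797991}{23746428}$ ($c = - \frac{1059}{11324 \cdot \frac{1}{1513}} - - \frac{367}{2097} = - \frac{1059}{\frac{11324}{1513}} + \frac{367}{2097} = \left(-1059\right) \frac{1513}{11324} + \frac{367}{2097} = - \frac{1602267}{11324} + \frac{367}{2097} = - \frac{3355797991}{23746428} \approx -141.32$)
$\left(c + 3640\right) \left(Z{\left(-7,-133 \right)} - 19180\right) - -34616 = \left(- \frac{3355797991}{23746428} + 3640\right) \left(145 - 19180\right) - -34616 = \frac{83081199929}{23746428} \left(-19035\right) + 34616 = - \frac{175716737849835}{2638492} + 34616 = - \frac{175625403810763}{2638492}$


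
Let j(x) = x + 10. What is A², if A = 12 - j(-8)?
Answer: 100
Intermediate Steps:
j(x) = 10 + x
A = 10 (A = 12 - (10 - 8) = 12 - 1*2 = 12 - 2 = 10)
A² = 10² = 100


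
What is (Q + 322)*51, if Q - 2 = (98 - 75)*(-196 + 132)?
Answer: -58548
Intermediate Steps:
Q = -1470 (Q = 2 + (98 - 75)*(-196 + 132) = 2 + 23*(-64) = 2 - 1472 = -1470)
(Q + 322)*51 = (-1470 + 322)*51 = -1148*51 = -58548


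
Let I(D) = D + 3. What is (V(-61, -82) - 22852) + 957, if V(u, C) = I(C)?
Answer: -21974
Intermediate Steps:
I(D) = 3 + D
V(u, C) = 3 + C
(V(-61, -82) - 22852) + 957 = ((3 - 82) - 22852) + 957 = (-79 - 22852) + 957 = -22931 + 957 = -21974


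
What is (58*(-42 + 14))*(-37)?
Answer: 60088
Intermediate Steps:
(58*(-42 + 14))*(-37) = (58*(-28))*(-37) = -1624*(-37) = 60088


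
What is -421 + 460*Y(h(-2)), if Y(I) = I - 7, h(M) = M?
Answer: -4561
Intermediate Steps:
Y(I) = -7 + I
-421 + 460*Y(h(-2)) = -421 + 460*(-7 - 2) = -421 + 460*(-9) = -421 - 4140 = -4561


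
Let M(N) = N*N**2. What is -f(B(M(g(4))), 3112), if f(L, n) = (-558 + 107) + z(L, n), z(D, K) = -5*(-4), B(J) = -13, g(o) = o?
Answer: 431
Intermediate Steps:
M(N) = N**3
z(D, K) = 20
f(L, n) = -431 (f(L, n) = (-558 + 107) + 20 = -451 + 20 = -431)
-f(B(M(g(4))), 3112) = -1*(-431) = 431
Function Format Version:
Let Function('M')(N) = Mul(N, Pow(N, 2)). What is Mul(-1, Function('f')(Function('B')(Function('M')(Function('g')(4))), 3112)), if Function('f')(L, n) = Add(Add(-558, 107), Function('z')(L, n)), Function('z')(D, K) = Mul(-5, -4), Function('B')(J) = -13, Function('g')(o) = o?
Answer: 431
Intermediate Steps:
Function('M')(N) = Pow(N, 3)
Function('z')(D, K) = 20
Function('f')(L, n) = -431 (Function('f')(L, n) = Add(Add(-558, 107), 20) = Add(-451, 20) = -431)
Mul(-1, Function('f')(Function('B')(Function('M')(Function('g')(4))), 3112)) = Mul(-1, -431) = 431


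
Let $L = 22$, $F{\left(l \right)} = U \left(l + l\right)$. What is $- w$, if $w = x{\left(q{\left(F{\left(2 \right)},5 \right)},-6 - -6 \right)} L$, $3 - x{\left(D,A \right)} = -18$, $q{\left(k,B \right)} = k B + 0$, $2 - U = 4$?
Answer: $-462$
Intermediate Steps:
$U = -2$ ($U = 2 - 4 = -2$)
$F{\left(l \right)} = - 4 l$ ($F{\left(l \right)} = - 2 \left(l + l\right) = - 2 \cdot 2 l = - 4 l$)
$q{\left(k,B \right)} = B k$ ($q{\left(k,B \right)} = B k + 0 = B k$)
$x{\left(D,A \right)} = 21$ ($x{\left(D,A \right)} = 3 - -18 = 3 + 18 = 21$)
$w = 462$ ($w = 21 \cdot 22 = 462$)
$- w = \left(-1\right) 462 = -462$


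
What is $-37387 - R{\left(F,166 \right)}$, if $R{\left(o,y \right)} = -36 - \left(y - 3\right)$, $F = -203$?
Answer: $-37188$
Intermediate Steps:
$R{\left(o,y \right)} = -33 - y$ ($R{\left(o,y \right)} = -36 - \left(-3 + y\right) = -33 - y$)
$-37387 - R{\left(F,166 \right)} = -37387 - \left(-33 - 166\right) = -37387 - -199 = -37387 + 199 = -37188$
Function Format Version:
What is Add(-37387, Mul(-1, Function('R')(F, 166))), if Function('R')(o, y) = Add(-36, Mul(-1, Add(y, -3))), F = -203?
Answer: -37188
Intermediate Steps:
Function('R')(o, y) = Add(-33, Mul(-1, y)) (Function('R')(o, y) = Add(-36, Mul(-1, Add(-3, y))) = Add(-36, Add(3, Mul(-1, y))) = Add(-33, Mul(-1, y)))
Add(-37387, Mul(-1, Function('R')(F, 166))) = Add(-37387, Mul(-1, Add(-33, Mul(-1, 166)))) = Add(-37387, Mul(-1, Add(-33, -166))) = Add(-37387, Mul(-1, -199)) = Add(-37387, 199) = -37188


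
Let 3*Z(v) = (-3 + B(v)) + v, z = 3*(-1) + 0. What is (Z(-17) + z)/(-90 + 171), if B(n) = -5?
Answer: -34/243 ≈ -0.13992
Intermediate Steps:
z = -3 (z = -3 + 0 = -3)
Z(v) = -8/3 + v/3 (Z(v) = ((-3 - 5) + v)/3 = (-8 + v)/3 = -8/3 + v/3)
(Z(-17) + z)/(-90 + 171) = ((-8/3 + (⅓)*(-17)) - 3)/(-90 + 171) = ((-8/3 - 17/3) - 3)/81 = (-25/3 - 3)*(1/81) = -34/3*1/81 = -34/243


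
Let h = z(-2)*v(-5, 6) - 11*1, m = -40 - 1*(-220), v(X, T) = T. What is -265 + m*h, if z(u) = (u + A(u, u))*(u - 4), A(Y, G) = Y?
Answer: 23675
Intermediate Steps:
z(u) = 2*u*(-4 + u) (z(u) = (u + u)*(u - 4) = (2*u)*(-4 + u) = 2*u*(-4 + u))
m = 180 (m = -40 + 220 = 180)
h = 133 (h = (2*(-2)*(-4 - 2))*6 - 11*1 = (2*(-2)*(-6))*6 - 11 = 24*6 - 11 = 144 - 11 = 133)
-265 + m*h = -265 + 180*133 = -265 + 23940 = 23675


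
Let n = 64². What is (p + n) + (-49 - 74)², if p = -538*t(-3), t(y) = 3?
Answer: 17611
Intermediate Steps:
n = 4096
p = -1614 (p = -538*3 = -1614)
(p + n) + (-49 - 74)² = (-1614 + 4096) + (-49 - 74)² = 2482 + (-123)² = 2482 + 15129 = 17611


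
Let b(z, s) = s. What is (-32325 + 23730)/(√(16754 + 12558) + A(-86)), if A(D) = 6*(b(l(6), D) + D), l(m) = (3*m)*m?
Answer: 1108755/129464 + 8595*√458/129464 ≈ 9.9850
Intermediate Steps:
l(m) = 3*m²
A(D) = 12*D (A(D) = 6*(D + D) = 6*(2*D) = 12*D)
(-32325 + 23730)/(√(16754 + 12558) + A(-86)) = (-32325 + 23730)/(√(16754 + 12558) + 12*(-86)) = -8595/(√29312 - 1032) = -8595/(8*√458 - 1032) = -8595/(-1032 + 8*√458)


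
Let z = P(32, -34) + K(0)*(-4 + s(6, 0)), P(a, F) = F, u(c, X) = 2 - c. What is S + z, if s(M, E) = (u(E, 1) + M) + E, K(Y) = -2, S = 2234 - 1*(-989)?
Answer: 3181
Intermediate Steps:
S = 3223 (S = 2234 + 989 = 3223)
s(M, E) = 2 + M (s(M, E) = ((2 - E) + M) + E = (2 + M - E) + E = 2 + M)
z = -42 (z = -34 - 2*(-4 + (2 + 6)) = -34 - 2*(-4 + 8) = -34 - 2*4 = -34 - 8 = -42)
S + z = 3223 - 42 = 3181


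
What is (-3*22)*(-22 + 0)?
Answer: 1452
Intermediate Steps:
(-3*22)*(-22 + 0) = -66*(-22) = 1452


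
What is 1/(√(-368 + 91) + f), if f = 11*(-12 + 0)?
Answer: -132/17701 - I*√277/17701 ≈ -0.0074572 - 0.00094025*I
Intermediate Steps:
f = -132 (f = 11*(-12) = -132)
1/(√(-368 + 91) + f) = 1/(√(-368 + 91) - 132) = 1/(√(-277) - 132) = 1/(I*√277 - 132) = 1/(-132 + I*√277)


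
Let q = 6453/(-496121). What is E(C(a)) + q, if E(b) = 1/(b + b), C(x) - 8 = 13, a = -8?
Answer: 225095/20837082 ≈ 0.010803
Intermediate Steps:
q = -6453/496121 (q = 6453*(-1/496121) = -6453/496121 ≈ -0.013007)
C(x) = 21 (C(x) = 8 + 13 = 21)
E(b) = 1/(2*b)
E(C(a)) + q = (½)/21 - 6453/496121 = (½)*(1/21) - 6453/496121 = 1/42 - 6453/496121 = 225095/20837082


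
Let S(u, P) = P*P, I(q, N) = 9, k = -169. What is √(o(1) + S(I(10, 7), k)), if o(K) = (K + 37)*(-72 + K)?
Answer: √25863 ≈ 160.82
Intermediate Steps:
S(u, P) = P²
o(K) = (-72 + K)*(37 + K) (o(K) = (37 + K)*(-72 + K) = (-72 + K)*(37 + K))
√(o(1) + S(I(10, 7), k)) = √((-2664 + 1² - 35*1) + (-169)²) = √((-2664 + 1 - 35) + 28561) = √(-2698 + 28561) = √25863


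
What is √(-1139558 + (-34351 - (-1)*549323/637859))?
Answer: 2*I*√119405270733055343/637859 ≈ 1083.5*I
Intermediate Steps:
√(-1139558 + (-34351 - (-1)*549323/637859)) = √(-1139558 + (-34351 - 1*(-549323/637859))) = √(-1139558 + (-34351 + 549323/637859)) = √(-1139558 - 21910545186/637859) = √(-748787871508/637859) = 2*I*√119405270733055343/637859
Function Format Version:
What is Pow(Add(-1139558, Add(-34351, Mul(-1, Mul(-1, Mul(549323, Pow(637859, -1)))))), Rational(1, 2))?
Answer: Mul(Rational(2, 637859), I, Pow(119405270733055343, Rational(1, 2))) ≈ Mul(1083.5, I)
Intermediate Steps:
Pow(Add(-1139558, Add(-34351, Mul(-1, Mul(-1, Mul(549323, Pow(637859, -1)))))), Rational(1, 2)) = Pow(Add(-1139558, Add(-34351, Mul(-1, Mul(-1, Mul(549323, Rational(1, 637859)))))), Rational(1, 2)) = Pow(Add(-1139558, Add(-34351, Mul(-1, Mul(-1, Rational(549323, 637859))))), Rational(1, 2)) = Pow(Add(-1139558, Add(-34351, Mul(-1, Rational(-549323, 637859)))), Rational(1, 2)) = Pow(Add(-1139558, Add(-34351, Rational(549323, 637859))), Rational(1, 2)) = Pow(Add(-1139558, Rational(-21910545186, 637859)), Rational(1, 2)) = Pow(Rational(-748787871508, 637859), Rational(1, 2)) = Mul(Rational(2, 637859), I, Pow(119405270733055343, Rational(1, 2)))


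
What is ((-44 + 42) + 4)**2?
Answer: 4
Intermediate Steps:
((-44 + 42) + 4)**2 = (-2 + 4)**2 = 2**2 = 4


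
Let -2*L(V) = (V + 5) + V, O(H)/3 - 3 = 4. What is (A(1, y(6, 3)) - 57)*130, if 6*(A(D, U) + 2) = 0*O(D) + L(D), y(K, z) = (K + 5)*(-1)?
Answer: -46475/6 ≈ -7745.8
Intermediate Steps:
O(H) = 21 (O(H) = 9 + 3*4 = 9 + 12 = 21)
y(K, z) = -5 - K (y(K, z) = (5 + K)*(-1) = -5 - K)
L(V) = -5/2 - V (L(V) = -((V + 5) + V)/2 = -((5 + V) + V)/2 = -(5 + 2*V)/2 = -5/2 - V)
A(D, U) = -29/12 - D/6 (A(D, U) = -2 + (0*21 + (-5/2 - D))/6 = -2 + (0 + (-5/2 - D))/6 = -2 + (-5/2 - D)/6 = -2 + (-5/12 - D/6) = -29/12 - D/6)
(A(1, y(6, 3)) - 57)*130 = ((-29/12 - 1/6*1) - 57)*130 = ((-29/12 - 1/6) - 57)*130 = (-31/12 - 57)*130 = -715/12*130 = -46475/6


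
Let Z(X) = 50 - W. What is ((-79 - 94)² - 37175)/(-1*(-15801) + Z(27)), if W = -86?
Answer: -7246/15937 ≈ -0.45467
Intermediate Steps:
Z(X) = 136 (Z(X) = 50 - 1*(-86) = 50 + 86 = 136)
((-79 - 94)² - 37175)/(-1*(-15801) + Z(27)) = ((-79 - 94)² - 37175)/(-1*(-15801) + 136) = ((-173)² - 37175)/(15801 + 136) = (29929 - 37175)/15937 = -7246*1/15937 = -7246/15937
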